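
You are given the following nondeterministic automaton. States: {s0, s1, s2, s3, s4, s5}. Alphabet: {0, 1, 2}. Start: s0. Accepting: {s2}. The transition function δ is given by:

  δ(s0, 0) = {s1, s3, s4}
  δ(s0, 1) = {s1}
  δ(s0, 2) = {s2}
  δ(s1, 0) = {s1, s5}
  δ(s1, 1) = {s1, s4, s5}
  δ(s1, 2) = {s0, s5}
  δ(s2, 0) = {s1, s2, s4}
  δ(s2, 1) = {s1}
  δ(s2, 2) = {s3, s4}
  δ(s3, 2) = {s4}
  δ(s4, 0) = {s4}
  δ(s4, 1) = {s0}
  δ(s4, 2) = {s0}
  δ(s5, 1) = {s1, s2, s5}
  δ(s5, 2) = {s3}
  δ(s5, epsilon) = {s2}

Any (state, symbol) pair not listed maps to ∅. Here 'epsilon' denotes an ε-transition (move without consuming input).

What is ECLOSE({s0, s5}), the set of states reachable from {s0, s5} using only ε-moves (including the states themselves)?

Begin with {s0, s5}.
ε-move s5 → s2; add s2.

{s0, s2, s5}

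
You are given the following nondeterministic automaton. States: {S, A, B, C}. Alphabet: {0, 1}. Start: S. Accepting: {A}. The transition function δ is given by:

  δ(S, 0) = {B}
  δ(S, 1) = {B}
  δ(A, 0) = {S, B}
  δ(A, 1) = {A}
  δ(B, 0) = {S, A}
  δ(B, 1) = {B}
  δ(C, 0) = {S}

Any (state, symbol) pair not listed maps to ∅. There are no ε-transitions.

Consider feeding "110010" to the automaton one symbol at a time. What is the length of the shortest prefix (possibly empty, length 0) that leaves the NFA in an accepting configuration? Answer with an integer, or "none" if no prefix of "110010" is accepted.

3

Start in {S}.
Read '1': {S} → {B}.
Read '1': {B} → {B}.
Read '0': {B} → {S, A}.
None of the earlier sets intersect F, but {S, A} does.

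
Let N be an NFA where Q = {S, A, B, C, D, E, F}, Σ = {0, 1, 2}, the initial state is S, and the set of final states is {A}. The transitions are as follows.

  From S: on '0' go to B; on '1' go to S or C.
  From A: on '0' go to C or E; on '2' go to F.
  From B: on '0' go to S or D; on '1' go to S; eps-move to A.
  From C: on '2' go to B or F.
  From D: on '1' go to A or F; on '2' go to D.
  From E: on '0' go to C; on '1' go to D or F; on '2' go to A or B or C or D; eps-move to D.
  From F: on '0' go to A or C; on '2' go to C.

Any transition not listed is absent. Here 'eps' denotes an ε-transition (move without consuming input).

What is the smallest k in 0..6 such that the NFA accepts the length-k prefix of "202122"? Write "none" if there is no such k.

none

Start in {S}.
Read '2': S→∅; now ∅.
The set is empty and remains empty for the remaining 5 symbols.
No reachable set along the way intersects F.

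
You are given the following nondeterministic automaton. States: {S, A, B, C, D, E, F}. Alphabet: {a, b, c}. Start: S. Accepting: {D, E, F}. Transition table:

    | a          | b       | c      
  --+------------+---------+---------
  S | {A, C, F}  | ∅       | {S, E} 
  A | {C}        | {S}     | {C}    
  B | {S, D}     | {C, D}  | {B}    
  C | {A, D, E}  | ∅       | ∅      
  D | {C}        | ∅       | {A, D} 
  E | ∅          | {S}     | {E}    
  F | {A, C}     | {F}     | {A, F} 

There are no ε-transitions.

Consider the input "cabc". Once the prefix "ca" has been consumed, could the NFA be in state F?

Start in {S}.
Read 'c': {S} → {S, E}.
Read 'a': {S, E} → {A, C, F}.
State F is in {A, C, F}.

Yes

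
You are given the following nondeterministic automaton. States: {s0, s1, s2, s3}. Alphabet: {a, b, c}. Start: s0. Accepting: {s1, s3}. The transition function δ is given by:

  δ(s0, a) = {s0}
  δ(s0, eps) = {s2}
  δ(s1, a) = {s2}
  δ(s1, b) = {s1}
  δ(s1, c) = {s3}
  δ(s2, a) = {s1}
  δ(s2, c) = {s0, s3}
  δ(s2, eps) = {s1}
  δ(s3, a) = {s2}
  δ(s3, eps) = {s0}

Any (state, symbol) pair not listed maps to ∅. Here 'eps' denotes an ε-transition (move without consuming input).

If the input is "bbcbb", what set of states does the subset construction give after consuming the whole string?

{s1}

Start: ε-closure({s0}) = {s0, s1, s2}.
Read 'b': s0→∅, s1→{s1}, s2→∅; now {s1}.
Read 'b': s1→{s1}; now {s1}.
Read 'c': s1→{s3}; union {s3}; ε-closure = {s0, s1, s2, s3}.
Read 'b': s0→∅, s1→{s1}, s2→∅, s3→∅; now {s1}.
Read 'b': s1→{s1}; now {s1}.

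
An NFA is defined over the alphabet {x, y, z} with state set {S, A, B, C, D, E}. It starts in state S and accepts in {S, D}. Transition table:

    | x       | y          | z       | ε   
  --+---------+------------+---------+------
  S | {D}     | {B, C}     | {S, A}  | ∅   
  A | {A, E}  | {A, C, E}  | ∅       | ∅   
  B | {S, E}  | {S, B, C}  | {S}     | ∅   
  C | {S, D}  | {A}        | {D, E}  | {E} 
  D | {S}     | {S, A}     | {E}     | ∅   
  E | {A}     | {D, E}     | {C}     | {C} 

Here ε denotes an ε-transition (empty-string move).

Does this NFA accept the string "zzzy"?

No

Start in {S}.
Read 'z': {S} → {S, A}.
Read 'z': {S, A} → {S, A}.
Read 'z': {S, A} → {S, A}.
Read 'y': {S, A} → {A, B, C, E}.
The final set {A, B, C, E} contains no accepting state.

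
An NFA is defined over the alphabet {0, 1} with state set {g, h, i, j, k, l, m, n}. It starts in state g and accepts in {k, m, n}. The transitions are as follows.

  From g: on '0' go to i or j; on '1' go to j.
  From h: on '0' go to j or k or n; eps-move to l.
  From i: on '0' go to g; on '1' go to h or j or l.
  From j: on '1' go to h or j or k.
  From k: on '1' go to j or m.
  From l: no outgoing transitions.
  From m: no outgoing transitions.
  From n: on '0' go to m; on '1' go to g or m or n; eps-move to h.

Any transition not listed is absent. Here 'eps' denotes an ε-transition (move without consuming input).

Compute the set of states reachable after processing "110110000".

Start in {g}.
Read '1': g→{j}; now {j}.
Read '1': j→{h, j, k}; union {h, j, k}; ε-closure = {h, j, k, l}.
Read '0': h→{j, k, n}, j→∅, k→∅, l→∅; union {j, k, n}; ε-closure = {h, j, k, l, n}.
Read '1': h→∅, j→{h, j, k}, k→{j, m}, l→∅, n→{g, m, n}; union {g, h, j, k, m, n}; ε-closure = {g, h, j, k, l, m, n}.
Read '1': g→{j}, h→∅, j→{h, j, k}, k→{j, m}, l→∅, m→∅, n→{g, m, n}; union {g, h, j, k, m, n}; ε-closure = {g, h, j, k, l, m, n}.
Read '0': g→{i, j}, h→{j, k, n}, j→∅, k→∅, l→∅, m→∅, n→{m}; union {i, j, k, m, n}; ε-closure = {h, i, j, k, l, m, n}.
Read '0': h→{j, k, n}, i→{g}, j→∅, k→∅, l→∅, m→∅, n→{m}; union {g, j, k, m, n}; ε-closure = {g, h, j, k, l, m, n}.
Read '0': g→{i, j}, h→{j, k, n}, j→∅, k→∅, l→∅, m→∅, n→{m}; union {i, j, k, m, n}; ε-closure = {h, i, j, k, l, m, n}.
Read '0': h→{j, k, n}, i→{g}, j→∅, k→∅, l→∅, m→∅, n→{m}; union {g, j, k, m, n}; ε-closure = {g, h, j, k, l, m, n}.

{g, h, j, k, l, m, n}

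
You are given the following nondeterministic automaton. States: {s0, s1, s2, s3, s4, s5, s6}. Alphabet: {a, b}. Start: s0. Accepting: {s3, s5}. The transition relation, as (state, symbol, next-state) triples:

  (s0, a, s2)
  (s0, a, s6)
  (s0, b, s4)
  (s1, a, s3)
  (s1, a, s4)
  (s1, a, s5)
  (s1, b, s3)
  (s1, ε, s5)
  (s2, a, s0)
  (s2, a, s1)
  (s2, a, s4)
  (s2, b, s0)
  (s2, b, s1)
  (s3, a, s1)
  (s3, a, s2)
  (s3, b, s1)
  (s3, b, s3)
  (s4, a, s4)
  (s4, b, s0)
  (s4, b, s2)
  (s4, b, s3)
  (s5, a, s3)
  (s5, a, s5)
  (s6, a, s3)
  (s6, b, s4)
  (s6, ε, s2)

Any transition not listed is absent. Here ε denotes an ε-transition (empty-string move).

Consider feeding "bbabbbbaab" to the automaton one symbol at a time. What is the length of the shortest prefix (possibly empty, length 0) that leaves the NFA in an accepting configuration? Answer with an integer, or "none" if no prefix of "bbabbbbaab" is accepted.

2

Start in {s0}.
Read 'b': {s0} → {s4}.
Read 'b': {s4} → {s0, s2, s3}.
None of the earlier sets intersect F, but {s0, s2, s3} does.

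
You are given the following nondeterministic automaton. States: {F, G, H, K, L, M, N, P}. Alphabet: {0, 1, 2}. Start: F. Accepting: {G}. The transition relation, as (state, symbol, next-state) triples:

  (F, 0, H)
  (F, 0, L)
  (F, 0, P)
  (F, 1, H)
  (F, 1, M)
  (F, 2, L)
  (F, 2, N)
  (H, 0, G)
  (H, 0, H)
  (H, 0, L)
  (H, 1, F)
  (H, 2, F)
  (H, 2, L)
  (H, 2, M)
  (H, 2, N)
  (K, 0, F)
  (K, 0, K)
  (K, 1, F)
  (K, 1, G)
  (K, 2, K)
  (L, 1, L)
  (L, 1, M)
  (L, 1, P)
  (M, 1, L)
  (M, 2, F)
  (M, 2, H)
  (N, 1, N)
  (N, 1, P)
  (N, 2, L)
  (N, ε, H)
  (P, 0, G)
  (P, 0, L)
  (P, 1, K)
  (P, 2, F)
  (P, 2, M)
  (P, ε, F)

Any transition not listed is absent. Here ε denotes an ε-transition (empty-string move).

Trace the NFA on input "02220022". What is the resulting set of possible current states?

Start in {F}.
Read '0': F→{H, L, P}; union {H, L, P}; ε-closure = {F, H, L, P}.
Read '2': F→{L, N}, H→{F, L, M, N}, L→∅, P→{F, M}; union {F, L, M, N}; ε-closure = {F, H, L, M, N}.
Read '2': F→{L, N}, H→{F, L, M, N}, L→∅, M→{F, H}, N→{L}; now {F, H, L, M, N}.
Read '2': F→{L, N}, H→{F, L, M, N}, L→∅, M→{F, H}, N→{L}; now {F, H, L, M, N}.
Read '0': F→{H, L, P}, H→{G, H, L}, L→∅, M→∅, N→∅; union {G, H, L, P}; ε-closure = {F, G, H, L, P}.
Read '0': F→{H, L, P}, G→∅, H→{G, H, L}, L→∅, P→{G, L}; union {G, H, L, P}; ε-closure = {F, G, H, L, P}.
Read '2': F→{L, N}, G→∅, H→{F, L, M, N}, L→∅, P→{F, M}; union {F, L, M, N}; ε-closure = {F, H, L, M, N}.
Read '2': F→{L, N}, H→{F, L, M, N}, L→∅, M→{F, H}, N→{L}; now {F, H, L, M, N}.

{F, H, L, M, N}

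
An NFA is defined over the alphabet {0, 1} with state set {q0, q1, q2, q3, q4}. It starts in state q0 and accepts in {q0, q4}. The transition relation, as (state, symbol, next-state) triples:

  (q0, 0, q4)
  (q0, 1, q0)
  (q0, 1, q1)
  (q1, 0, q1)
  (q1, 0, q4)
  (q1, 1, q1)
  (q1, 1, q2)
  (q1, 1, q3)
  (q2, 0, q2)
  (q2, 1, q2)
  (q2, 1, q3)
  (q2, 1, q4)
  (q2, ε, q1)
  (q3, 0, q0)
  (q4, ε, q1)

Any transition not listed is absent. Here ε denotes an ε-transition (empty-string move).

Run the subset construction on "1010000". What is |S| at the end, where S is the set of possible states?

3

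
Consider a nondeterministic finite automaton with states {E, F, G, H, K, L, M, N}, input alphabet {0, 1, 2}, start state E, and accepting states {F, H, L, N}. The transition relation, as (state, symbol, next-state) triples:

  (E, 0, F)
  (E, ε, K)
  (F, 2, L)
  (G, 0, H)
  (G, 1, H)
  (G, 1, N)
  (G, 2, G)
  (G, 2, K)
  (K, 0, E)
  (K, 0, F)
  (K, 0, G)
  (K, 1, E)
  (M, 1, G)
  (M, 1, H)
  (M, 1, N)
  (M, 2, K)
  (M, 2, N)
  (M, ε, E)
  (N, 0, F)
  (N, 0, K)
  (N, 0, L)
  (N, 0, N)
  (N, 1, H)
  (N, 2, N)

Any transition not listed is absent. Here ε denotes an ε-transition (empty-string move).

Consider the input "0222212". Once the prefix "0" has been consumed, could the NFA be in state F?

Start: ε-closure({E}) = {E, K}.
Read '0': {E, K} → {E, F, G, K}.
State F is in {E, F, G, K}.

Yes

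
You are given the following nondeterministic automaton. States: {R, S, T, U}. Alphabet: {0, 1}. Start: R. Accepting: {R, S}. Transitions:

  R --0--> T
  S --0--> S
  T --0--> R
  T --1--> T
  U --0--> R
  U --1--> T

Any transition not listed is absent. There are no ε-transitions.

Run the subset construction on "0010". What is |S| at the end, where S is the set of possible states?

Start in {R}.
Read '0': R→{T}; now {T}.
Read '0': T→{R}; now {R}.
Read '1': R→∅; now ∅.
The set is empty and remains empty for the remaining 1 symbol.
That set has 0 states.

0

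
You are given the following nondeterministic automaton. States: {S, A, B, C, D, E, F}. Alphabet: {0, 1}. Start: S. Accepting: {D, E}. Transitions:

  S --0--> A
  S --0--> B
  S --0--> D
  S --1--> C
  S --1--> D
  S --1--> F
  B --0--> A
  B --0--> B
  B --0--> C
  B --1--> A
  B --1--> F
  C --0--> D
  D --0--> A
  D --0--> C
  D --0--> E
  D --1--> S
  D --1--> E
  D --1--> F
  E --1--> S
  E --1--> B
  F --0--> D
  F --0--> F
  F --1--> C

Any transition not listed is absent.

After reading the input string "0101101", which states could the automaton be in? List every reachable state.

{S, A, B, C, E, F}

Start in {S}.
Read '0': S→{A, B, D}; now {A, B, D}.
Read '1': A→∅, B→{A, F}, D→{S, E, F}; now {S, A, E, F}.
Read '0': S→{A, B, D}, A→∅, E→∅, F→{D, F}; now {A, B, D, F}.
Read '1': A→∅, B→{A, F}, D→{S, E, F}, F→{C}; now {S, A, C, E, F}.
Read '1': S→{C, D, F}, A→∅, C→∅, E→{S, B}, F→{C}; now {S, B, C, D, F}.
Read '0': S→{A, B, D}, B→{A, B, C}, C→{D}, D→{A, C, E}, F→{D, F}; now {A, B, C, D, E, F}.
Read '1': A→∅, B→{A, F}, C→∅, D→{S, E, F}, E→{S, B}, F→{C}; now {S, A, B, C, E, F}.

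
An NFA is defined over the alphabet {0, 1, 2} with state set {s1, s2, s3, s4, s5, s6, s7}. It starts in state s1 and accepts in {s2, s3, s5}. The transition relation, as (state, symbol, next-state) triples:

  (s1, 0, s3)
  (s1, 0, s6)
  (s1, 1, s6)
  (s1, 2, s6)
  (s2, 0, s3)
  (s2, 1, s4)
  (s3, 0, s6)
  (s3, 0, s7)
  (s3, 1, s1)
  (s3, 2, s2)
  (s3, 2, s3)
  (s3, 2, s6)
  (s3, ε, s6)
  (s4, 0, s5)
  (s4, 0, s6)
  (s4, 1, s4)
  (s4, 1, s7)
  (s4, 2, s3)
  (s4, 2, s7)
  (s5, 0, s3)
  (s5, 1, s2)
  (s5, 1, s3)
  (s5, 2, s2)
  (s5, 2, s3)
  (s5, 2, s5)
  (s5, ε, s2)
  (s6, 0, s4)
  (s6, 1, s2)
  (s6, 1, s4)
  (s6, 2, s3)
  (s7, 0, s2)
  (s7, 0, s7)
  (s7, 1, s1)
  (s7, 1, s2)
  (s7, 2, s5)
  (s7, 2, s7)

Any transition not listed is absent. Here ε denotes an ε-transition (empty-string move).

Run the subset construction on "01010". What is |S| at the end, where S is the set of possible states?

6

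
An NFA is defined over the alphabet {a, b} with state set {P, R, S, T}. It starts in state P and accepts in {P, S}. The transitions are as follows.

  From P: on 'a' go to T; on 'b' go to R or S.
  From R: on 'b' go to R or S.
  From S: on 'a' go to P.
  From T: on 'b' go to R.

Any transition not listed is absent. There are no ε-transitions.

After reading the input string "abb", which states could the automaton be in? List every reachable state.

Start in {P}.
Read 'a': P→{T}; now {T}.
Read 'b': T→{R}; now {R}.
Read 'b': R→{R, S}; now {R, S}.

{R, S}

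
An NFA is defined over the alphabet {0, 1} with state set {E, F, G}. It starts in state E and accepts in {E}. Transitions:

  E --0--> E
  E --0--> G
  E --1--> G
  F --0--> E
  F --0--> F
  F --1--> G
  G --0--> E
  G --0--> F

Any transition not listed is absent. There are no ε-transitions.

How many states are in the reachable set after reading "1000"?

3

Start in {E}.
Read '1': E→{G}; now {G}.
Read '0': G→{E, F}; now {E, F}.
Read '0': E→{E, G}, F→{E, F}; now {E, F, G}.
Read '0': E→{E, G}, F→{E, F}, G→{E, F}; now {E, F, G}.
That set has 3 states.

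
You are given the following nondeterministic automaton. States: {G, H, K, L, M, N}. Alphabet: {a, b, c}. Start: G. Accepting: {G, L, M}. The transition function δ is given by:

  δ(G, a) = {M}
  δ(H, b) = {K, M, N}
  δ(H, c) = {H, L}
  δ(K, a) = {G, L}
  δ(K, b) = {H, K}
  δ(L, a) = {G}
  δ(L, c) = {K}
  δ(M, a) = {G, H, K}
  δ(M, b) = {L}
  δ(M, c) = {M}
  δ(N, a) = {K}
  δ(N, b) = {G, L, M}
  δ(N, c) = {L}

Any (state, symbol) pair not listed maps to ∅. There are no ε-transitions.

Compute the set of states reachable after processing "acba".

{G}

Start in {G}.
Read 'a': {G} → {M}.
Read 'c': {M} → {M}.
Read 'b': {M} → {L}.
Read 'a': {L} → {G}.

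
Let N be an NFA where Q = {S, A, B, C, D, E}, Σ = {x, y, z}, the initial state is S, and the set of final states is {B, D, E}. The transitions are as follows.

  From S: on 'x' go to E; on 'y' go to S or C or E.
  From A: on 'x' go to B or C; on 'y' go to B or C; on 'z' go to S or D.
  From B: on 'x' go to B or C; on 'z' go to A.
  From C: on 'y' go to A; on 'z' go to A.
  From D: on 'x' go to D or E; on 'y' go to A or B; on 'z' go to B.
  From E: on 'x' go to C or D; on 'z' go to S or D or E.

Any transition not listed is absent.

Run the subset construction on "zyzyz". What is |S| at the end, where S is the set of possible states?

0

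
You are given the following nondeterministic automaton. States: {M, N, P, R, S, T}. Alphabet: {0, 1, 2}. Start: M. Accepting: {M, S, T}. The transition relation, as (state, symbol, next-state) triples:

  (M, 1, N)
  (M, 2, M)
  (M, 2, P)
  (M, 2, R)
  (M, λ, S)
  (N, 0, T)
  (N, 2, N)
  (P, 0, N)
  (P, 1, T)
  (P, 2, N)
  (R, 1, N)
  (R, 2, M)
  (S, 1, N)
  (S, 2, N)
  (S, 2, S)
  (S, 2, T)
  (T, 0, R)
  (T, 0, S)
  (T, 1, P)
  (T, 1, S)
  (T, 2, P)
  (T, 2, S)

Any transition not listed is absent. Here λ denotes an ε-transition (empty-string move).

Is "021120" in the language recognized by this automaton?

No

Start: ε-closure({M}) = {M, S}.
Read '0': {M, S} → ∅.
The set is empty and remains empty for the remaining 5 symbols.
The final set ∅ contains no accepting state.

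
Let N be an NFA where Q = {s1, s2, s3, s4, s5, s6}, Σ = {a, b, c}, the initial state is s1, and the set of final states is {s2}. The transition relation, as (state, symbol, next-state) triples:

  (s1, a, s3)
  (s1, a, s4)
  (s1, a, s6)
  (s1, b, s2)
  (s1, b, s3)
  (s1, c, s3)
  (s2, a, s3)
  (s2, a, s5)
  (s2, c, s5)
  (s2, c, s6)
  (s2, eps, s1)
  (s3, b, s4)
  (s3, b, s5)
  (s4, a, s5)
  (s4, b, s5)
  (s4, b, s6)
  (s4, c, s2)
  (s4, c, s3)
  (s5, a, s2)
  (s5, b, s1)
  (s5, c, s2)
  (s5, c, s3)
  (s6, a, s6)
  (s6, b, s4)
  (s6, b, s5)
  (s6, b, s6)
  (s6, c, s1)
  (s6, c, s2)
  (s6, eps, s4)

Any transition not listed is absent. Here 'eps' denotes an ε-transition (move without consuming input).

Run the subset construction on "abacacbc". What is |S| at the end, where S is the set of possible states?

6

Start in {s1}.
Read 'a': s1→{s3, s4, s6}; now {s3, s4, s6}.
Read 'b': s3→{s4, s5}, s4→{s5, s6}, s6→{s4, s5, s6}; now {s4, s5, s6}.
Read 'a': s4→{s5}, s5→{s2}, s6→{s6}; union {s2, s5, s6}; ε-closure = {s1, s2, s4, s5, s6}.
Read 'c': s1→{s3}, s2→{s5, s6}, s4→{s2, s3}, s5→{s2, s3}, s6→{s1, s2}; union {s1, s2, s3, s5, s6}; ε-closure = {s1, s2, s3, s4, s5, s6}.
Read 'a': s1→{s3, s4, s6}, s2→{s3, s5}, s3→∅, s4→{s5}, s5→{s2}, s6→{s6}; union {s2, s3, s4, s5, s6}; ε-closure = {s1, s2, s3, s4, s5, s6}.
Read 'c': s1→{s3}, s2→{s5, s6}, s3→∅, s4→{s2, s3}, s5→{s2, s3}, s6→{s1, s2}; union {s1, s2, s3, s5, s6}; ε-closure = {s1, s2, s3, s4, s5, s6}.
Read 'b': s1→{s2, s3}, s2→∅, s3→{s4, s5}, s4→{s5, s6}, s5→{s1}, s6→{s4, s5, s6}; now {s1, s2, s3, s4, s5, s6}.
Read 'c': s1→{s3}, s2→{s5, s6}, s3→∅, s4→{s2, s3}, s5→{s2, s3}, s6→{s1, s2}; union {s1, s2, s3, s5, s6}; ε-closure = {s1, s2, s3, s4, s5, s6}.
That set has 6 states.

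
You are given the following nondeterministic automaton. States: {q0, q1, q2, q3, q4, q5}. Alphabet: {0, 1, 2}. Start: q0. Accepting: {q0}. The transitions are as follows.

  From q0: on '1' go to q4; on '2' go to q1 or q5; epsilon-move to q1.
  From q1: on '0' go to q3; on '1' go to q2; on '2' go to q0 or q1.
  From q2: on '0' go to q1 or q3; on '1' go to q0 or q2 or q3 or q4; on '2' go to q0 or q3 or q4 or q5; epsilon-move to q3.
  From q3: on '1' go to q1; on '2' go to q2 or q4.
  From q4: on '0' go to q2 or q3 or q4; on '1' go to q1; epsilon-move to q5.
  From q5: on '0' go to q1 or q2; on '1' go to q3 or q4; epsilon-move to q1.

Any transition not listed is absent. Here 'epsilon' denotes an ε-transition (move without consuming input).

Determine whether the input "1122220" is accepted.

Start: ε-closure({q0}) = {q0, q1}.
Read '1': {q0, q1} → {q1, q2, q3, q4, q5}.
Read '1': {q1, q2, q3, q4, q5} → {q0, q1, q2, q3, q4, q5}.
Read '2': {q0, q1, q2, q3, q4, q5} → {q0, q1, q2, q3, q4, q5}.
Read '2': {q0, q1, q2, q3, q4, q5} → {q0, q1, q2, q3, q4, q5}.
Read '2': {q0, q1, q2, q3, q4, q5} → {q0, q1, q2, q3, q4, q5}.
Read '2': {q0, q1, q2, q3, q4, q5} → {q0, q1, q2, q3, q4, q5}.
Read '0': {q0, q1, q2, q3, q4, q5} → {q1, q2, q3, q4, q5}.
The final set {q1, q2, q3, q4, q5} contains no accepting state.

No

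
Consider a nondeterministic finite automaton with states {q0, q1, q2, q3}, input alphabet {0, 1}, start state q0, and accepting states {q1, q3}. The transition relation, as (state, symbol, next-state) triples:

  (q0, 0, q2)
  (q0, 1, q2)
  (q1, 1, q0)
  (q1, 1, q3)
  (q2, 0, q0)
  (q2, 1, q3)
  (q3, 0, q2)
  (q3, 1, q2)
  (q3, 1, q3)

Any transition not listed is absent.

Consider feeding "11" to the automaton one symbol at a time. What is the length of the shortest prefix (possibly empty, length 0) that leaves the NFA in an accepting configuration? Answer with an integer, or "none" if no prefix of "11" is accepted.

Start in {q0}.
Read '1': q0→{q2}; now {q2}.
Read '1': q2→{q3}; now {q3}.
None of the earlier sets intersect F, but {q3} does.

2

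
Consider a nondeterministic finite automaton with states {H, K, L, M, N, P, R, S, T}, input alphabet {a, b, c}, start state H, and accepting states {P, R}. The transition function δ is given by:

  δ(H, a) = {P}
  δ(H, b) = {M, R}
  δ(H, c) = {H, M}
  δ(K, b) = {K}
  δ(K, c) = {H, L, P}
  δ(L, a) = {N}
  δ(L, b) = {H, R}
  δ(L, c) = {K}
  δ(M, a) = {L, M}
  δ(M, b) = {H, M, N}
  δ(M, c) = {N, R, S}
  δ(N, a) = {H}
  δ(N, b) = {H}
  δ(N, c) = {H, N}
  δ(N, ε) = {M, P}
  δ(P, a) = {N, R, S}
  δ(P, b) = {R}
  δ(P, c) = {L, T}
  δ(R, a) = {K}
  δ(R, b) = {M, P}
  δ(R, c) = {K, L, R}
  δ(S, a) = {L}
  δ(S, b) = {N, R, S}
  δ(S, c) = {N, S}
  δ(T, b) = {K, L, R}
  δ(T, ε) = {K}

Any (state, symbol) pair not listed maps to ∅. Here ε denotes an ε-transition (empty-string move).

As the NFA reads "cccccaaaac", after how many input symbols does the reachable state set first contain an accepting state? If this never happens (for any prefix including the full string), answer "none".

2

Start in {H}.
Read 'c': {H} → {H, M}.
Read 'c': {H, M} → {H, M, N, P, R, S}.
None of the earlier sets intersect F, but {H, M, N, P, R, S} does.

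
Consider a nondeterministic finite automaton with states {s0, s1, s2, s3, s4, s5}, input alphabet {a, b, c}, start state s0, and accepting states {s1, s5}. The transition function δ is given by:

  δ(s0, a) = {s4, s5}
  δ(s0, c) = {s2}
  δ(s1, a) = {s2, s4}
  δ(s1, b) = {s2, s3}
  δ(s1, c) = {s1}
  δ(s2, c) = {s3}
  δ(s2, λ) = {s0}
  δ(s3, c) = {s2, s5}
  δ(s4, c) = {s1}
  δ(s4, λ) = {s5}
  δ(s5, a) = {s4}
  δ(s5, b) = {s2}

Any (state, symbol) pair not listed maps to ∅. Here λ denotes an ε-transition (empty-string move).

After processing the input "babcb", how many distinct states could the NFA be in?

Start in {s0}.
Read 'b': s0→∅; now ∅.
The set is empty and remains empty for the remaining 4 symbols.
That set has 0 states.

0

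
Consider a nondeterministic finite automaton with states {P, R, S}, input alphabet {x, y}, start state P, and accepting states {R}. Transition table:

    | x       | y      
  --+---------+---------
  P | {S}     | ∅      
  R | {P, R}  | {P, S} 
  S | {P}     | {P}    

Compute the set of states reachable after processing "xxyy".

∅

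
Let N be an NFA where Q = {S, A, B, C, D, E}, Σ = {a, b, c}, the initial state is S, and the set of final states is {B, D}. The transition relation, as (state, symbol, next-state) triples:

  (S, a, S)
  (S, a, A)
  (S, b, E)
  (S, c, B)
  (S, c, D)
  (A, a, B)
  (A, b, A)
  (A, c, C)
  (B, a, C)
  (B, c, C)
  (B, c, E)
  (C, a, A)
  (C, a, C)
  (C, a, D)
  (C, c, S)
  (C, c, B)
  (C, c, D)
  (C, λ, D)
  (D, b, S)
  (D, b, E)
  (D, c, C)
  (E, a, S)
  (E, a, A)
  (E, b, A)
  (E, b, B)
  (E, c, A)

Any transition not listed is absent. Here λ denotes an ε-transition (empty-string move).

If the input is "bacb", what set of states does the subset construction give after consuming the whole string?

Start in {S}.
Read 'b': {S} → {E}.
Read 'a': {E} → {S, A}.
Read 'c': {S, A} → {B, C, D}.
Read 'b': {B, C, D} → {S, E}.

{S, E}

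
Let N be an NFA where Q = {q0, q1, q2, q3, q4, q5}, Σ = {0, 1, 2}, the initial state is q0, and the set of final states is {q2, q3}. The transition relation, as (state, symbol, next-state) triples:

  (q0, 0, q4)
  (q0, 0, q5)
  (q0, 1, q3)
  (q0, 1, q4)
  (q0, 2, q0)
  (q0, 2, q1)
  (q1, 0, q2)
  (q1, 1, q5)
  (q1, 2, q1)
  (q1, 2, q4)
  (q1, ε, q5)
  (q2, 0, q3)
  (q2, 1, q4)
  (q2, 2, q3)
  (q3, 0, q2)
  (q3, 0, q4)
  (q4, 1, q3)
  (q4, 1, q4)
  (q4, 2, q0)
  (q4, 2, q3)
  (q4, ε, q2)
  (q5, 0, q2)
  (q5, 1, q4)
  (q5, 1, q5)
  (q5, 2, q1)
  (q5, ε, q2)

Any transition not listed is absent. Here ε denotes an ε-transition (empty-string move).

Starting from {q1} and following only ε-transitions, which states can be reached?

Begin with {q1}.
ε-move q1 → q5; add q5.
ε-move q5 → q2; add q2.

{q1, q2, q5}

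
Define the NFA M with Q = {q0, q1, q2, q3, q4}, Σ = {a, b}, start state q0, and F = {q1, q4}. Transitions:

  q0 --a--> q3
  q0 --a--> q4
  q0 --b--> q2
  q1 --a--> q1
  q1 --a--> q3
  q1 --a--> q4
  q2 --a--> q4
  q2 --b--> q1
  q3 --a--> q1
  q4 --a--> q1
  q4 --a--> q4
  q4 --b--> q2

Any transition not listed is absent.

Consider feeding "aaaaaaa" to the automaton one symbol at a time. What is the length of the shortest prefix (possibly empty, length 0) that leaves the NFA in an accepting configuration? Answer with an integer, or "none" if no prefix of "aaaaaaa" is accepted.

1

Start in {q0}.
Read 'a': q0→{q3, q4}; now {q3, q4}.
None of the earlier sets intersect F, but {q3, q4} does.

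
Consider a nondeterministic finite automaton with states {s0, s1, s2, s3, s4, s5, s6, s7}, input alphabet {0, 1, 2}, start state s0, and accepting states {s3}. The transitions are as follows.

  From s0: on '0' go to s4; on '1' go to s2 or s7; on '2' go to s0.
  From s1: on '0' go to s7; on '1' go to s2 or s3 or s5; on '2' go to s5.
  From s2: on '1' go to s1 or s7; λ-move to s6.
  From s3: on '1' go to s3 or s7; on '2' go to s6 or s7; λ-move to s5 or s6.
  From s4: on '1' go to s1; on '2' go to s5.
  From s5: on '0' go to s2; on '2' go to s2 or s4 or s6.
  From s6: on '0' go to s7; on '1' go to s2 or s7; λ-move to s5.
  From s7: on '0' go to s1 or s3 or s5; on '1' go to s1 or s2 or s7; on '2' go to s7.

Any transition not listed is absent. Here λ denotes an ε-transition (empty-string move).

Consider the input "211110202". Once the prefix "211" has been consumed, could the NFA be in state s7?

Start in {s0}.
Read '2': s0→{s0}; now {s0}.
Read '1': s0→{s2, s7}; union {s2, s7}; ε-closure = {s2, s5, s6, s7}.
Read '1': s2→{s1, s7}, s5→∅, s6→{s2, s7}, s7→{s1, s2, s7}; union {s1, s2, s7}; ε-closure = {s1, s2, s5, s6, s7}.
State s7 is in {s1, s2, s5, s6, s7}.

Yes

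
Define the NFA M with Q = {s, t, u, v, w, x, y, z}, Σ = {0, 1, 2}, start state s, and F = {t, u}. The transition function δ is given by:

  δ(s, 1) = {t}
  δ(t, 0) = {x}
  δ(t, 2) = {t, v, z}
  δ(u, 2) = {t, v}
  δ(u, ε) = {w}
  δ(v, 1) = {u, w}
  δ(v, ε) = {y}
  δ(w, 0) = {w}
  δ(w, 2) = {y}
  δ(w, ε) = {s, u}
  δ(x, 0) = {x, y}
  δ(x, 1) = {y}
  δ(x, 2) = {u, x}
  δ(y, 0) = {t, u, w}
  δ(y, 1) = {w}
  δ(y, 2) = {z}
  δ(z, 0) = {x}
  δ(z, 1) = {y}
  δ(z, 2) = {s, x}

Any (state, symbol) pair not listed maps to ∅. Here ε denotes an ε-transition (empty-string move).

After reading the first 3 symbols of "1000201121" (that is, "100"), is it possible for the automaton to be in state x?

Start in {s}.
Read '1': s→{t}; now {t}.
Read '0': t→{x}; now {x}.
Read '0': x→{x, y}; now {x, y}.
State x is in {x, y}.

Yes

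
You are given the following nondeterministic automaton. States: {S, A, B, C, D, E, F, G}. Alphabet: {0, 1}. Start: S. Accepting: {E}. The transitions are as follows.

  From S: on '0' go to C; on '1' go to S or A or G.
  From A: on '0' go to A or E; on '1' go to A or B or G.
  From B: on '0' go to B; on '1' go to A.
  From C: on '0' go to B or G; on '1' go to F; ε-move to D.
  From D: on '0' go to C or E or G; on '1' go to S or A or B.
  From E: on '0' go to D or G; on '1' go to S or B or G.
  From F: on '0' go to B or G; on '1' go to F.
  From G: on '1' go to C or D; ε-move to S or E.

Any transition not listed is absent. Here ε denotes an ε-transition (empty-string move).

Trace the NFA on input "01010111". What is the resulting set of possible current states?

{S, A, B, C, D, E, F, G}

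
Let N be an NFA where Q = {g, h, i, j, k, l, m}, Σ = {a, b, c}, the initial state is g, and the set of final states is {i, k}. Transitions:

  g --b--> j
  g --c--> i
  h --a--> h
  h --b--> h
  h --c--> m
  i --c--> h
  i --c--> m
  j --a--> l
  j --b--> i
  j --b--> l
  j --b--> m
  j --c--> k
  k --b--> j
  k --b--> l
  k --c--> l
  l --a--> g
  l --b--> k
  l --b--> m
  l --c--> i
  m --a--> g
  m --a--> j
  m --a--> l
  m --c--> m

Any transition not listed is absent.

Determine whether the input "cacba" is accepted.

Start in {g}.
Read 'c': g→{i}; now {i}.
Read 'a': i→∅; now ∅.
The set is empty and remains empty for the remaining 3 symbols.
The final set ∅ contains no accepting state.

No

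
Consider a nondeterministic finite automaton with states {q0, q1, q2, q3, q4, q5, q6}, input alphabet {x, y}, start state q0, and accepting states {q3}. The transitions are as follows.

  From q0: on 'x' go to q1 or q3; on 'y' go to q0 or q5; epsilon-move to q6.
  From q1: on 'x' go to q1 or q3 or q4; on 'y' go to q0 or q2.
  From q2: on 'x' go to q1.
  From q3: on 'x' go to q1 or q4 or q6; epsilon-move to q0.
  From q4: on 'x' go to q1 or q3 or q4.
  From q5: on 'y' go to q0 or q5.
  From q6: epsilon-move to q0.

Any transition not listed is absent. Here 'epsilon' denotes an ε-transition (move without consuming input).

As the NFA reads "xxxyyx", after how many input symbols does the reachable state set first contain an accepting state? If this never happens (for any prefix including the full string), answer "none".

1

Start: ε-closure({q0}) = {q0, q6}.
Read 'x': q0→{q1, q3}, q6→∅; union {q1, q3}; ε-closure = {q0, q1, q3, q6}.
None of the earlier sets intersect F, but {q0, q1, q3, q6} does.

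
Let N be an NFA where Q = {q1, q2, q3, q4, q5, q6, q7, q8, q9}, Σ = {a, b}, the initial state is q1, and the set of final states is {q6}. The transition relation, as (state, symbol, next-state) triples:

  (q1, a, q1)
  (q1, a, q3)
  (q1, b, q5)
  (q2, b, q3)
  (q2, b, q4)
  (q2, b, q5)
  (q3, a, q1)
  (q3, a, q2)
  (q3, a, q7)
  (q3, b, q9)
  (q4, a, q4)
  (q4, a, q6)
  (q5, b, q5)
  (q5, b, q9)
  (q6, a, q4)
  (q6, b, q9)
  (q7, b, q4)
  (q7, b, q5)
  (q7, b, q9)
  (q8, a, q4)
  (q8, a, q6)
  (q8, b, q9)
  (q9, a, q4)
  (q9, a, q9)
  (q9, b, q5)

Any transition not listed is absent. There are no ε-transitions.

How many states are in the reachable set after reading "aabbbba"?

2

Start in {q1}.
Read 'a': q1→{q1, q3}; now {q1, q3}.
Read 'a': q1→{q1, q3}, q3→{q1, q2, q7}; now {q1, q2, q3, q7}.
Read 'b': q1→{q5}, q2→{q3, q4, q5}, q3→{q9}, q7→{q4, q5, q9}; now {q3, q4, q5, q9}.
Read 'b': q3→{q9}, q4→∅, q5→{q5, q9}, q9→{q5}; now {q5, q9}.
Read 'b': q5→{q5, q9}, q9→{q5}; now {q5, q9}.
Read 'b': q5→{q5, q9}, q9→{q5}; now {q5, q9}.
Read 'a': q5→∅, q9→{q4, q9}; now {q4, q9}.
That set has 2 states.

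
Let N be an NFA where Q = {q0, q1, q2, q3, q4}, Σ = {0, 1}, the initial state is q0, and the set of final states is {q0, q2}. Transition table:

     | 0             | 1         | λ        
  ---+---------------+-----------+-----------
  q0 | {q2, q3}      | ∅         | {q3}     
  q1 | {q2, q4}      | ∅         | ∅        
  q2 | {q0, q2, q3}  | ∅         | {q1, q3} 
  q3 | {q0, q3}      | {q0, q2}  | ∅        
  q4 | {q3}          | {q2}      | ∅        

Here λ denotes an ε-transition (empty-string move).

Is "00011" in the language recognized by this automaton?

Yes

Start: ε-closure({q0}) = {q0, q3}.
Read '0': q0→{q2, q3}, q3→{q0, q3}; union {q0, q2, q3}; ε-closure = {q0, q1, q2, q3}.
Read '0': q0→{q2, q3}, q1→{q2, q4}, q2→{q0, q2, q3}, q3→{q0, q3}; union {q0, q2, q3, q4}; ε-closure = {q0, q1, q2, q3, q4}.
Read '0': q0→{q2, q3}, q1→{q2, q4}, q2→{q0, q2, q3}, q3→{q0, q3}, q4→{q3}; union {q0, q2, q3, q4}; ε-closure = {q0, q1, q2, q3, q4}.
Read '1': q0→∅, q1→∅, q2→∅, q3→{q0, q2}, q4→{q2}; union {q0, q2}; ε-closure = {q0, q1, q2, q3}.
Read '1': q0→∅, q1→∅, q2→∅, q3→{q0, q2}; union {q0, q2}; ε-closure = {q0, q1, q2, q3}.
The final set {q0, q1, q2, q3} contains the accepting states q0, q2.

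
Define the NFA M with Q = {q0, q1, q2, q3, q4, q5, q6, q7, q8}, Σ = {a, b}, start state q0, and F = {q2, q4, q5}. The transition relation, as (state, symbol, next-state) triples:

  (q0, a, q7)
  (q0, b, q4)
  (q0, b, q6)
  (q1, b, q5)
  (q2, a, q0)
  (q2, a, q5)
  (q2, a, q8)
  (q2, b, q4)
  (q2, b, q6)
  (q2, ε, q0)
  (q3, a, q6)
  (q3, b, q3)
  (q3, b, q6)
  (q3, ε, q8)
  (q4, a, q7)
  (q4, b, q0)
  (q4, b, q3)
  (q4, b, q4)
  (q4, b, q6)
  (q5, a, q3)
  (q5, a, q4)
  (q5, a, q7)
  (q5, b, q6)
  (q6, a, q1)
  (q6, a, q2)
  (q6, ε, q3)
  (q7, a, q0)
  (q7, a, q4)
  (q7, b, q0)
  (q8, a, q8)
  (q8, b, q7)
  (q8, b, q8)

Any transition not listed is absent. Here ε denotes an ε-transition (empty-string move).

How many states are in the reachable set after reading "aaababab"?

1

Start in {q0}.
Read 'a': q0→{q7}; now {q7}.
Read 'a': q7→{q0, q4}; now {q0, q4}.
Read 'a': q0→{q7}, q4→{q7}; now {q7}.
Read 'b': q7→{q0}; now {q0}.
Read 'a': q0→{q7}; now {q7}.
Read 'b': q7→{q0}; now {q0}.
Read 'a': q0→{q7}; now {q7}.
Read 'b': q7→{q0}; now {q0}.
That set has 1 state.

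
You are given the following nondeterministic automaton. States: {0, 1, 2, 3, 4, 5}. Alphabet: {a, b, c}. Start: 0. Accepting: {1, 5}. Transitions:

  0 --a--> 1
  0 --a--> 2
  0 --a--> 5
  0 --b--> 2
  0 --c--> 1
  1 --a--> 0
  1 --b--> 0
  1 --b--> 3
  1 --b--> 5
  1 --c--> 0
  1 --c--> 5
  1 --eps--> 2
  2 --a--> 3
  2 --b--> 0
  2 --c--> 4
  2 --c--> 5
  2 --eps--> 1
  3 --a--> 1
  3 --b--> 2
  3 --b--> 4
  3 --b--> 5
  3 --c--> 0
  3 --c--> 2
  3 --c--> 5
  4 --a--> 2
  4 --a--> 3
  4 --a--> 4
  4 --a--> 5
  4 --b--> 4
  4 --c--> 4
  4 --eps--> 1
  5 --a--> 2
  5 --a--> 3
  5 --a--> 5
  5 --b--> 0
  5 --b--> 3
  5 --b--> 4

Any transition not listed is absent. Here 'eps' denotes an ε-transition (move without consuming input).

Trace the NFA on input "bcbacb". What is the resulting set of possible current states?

{0, 1, 2, 3, 4, 5}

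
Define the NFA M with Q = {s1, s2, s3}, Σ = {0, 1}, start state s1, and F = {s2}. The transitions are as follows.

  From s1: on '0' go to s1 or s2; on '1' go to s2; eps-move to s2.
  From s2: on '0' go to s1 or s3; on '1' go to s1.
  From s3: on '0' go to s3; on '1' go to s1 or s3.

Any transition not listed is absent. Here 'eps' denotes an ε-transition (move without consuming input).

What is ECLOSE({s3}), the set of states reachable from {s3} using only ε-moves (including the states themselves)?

Begin with {s3}.
No ε-moves leave this set, so the closure equals the set itself.

{s3}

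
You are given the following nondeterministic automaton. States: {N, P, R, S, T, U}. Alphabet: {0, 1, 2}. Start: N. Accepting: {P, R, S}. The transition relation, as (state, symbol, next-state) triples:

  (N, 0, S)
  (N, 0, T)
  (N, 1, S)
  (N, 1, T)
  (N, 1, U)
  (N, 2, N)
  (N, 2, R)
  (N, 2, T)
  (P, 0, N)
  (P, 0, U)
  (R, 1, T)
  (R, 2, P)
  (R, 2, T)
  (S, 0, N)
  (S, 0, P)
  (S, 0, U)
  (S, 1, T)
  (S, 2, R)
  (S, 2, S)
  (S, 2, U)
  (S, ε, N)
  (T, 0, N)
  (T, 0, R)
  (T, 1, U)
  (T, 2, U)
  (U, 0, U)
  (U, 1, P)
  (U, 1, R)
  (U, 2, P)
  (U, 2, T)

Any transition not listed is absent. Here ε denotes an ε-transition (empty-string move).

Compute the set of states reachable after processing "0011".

Start in {N}.
Read '0': {N} → {N, S, T}.
Read '0': {N, S, T} → {N, P, R, S, T, U}.
Read '1': {N, P, R, S, T, U} → {N, P, R, S, T, U}.
Read '1': {N, P, R, S, T, U} → {N, P, R, S, T, U}.

{N, P, R, S, T, U}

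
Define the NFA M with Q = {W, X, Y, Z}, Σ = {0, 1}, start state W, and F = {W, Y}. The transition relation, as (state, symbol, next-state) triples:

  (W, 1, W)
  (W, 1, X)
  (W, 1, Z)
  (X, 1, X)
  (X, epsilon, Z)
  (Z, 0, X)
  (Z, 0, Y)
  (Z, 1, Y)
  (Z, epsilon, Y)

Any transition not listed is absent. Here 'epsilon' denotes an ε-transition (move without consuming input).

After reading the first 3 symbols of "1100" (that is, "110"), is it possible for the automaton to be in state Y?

Start in {W}.
Read '1': W→{W, X, Z}; union {W, X, Z}; ε-closure = {W, X, Y, Z}.
Read '1': W→{W, X, Z}, X→{X}, Y→∅, Z→{Y}; now {W, X, Y, Z}.
Read '0': W→∅, X→∅, Y→∅, Z→{X, Y}; union {X, Y}; ε-closure = {X, Y, Z}.
State Y is in {X, Y, Z}.

Yes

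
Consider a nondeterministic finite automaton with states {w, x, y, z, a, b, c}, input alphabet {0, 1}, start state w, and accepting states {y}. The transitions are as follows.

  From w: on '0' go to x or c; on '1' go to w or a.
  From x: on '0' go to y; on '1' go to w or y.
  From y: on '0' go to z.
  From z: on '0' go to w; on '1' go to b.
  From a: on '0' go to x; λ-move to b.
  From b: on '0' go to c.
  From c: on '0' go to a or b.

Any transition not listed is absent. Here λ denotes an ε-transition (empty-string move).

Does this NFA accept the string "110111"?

No

Start in {w}.
Read '1': {w} → {w, a, b}.
Read '1': {w, a, b} → {w, a, b}.
Read '0': {w, a, b} → {x, c}.
Read '1': {x, c} → {w, y}.
Read '1': {w, y} → {w, a, b}.
Read '1': {w, a, b} → {w, a, b}.
The final set {w, a, b} contains no accepting state.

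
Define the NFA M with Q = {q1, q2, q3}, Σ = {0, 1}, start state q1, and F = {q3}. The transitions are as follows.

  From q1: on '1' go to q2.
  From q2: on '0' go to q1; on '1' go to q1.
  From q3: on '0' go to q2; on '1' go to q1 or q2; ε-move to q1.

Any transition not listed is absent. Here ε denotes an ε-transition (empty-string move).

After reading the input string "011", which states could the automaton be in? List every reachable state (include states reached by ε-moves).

∅

Start in {q1}.
Read '0': {q1} → ∅.
The set is empty and remains empty for the remaining 2 symbols.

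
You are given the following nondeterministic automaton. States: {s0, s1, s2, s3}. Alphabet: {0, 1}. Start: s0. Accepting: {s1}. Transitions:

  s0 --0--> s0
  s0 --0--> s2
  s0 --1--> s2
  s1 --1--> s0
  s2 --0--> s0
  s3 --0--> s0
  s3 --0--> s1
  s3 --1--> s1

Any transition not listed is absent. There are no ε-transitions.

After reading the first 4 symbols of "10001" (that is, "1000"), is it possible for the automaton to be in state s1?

No

Start in {s0}.
Read '1': s0→{s2}; now {s2}.
Read '0': s2→{s0}; now {s0}.
Read '0': s0→{s0, s2}; now {s0, s2}.
Read '0': s0→{s0, s2}, s2→{s0}; now {s0, s2}.
State s1 is not in {s0, s2}.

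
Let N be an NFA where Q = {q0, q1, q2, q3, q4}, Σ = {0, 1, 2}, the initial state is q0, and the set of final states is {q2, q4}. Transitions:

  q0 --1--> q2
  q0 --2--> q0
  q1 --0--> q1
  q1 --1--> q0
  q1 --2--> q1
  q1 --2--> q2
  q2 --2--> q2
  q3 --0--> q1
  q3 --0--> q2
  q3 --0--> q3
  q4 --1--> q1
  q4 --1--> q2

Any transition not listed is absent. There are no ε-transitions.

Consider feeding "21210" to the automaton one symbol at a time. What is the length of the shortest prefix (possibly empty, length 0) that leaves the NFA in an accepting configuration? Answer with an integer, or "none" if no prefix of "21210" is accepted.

2

Start in {q0}.
Read '2': q0→{q0}; now {q0}.
Read '1': q0→{q2}; now {q2}.
None of the earlier sets intersect F, but {q2} does.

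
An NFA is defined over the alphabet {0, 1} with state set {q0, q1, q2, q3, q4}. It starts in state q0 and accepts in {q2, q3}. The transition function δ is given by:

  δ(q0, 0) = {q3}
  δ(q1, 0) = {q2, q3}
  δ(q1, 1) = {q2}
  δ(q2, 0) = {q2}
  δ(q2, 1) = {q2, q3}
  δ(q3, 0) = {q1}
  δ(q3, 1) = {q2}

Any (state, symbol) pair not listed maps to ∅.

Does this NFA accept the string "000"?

Yes

Start in {q0}.
Read '0': {q0} → {q3}.
Read '0': {q3} → {q1}.
Read '0': {q1} → {q2, q3}.
The final set {q2, q3} contains the accepting states q2, q3.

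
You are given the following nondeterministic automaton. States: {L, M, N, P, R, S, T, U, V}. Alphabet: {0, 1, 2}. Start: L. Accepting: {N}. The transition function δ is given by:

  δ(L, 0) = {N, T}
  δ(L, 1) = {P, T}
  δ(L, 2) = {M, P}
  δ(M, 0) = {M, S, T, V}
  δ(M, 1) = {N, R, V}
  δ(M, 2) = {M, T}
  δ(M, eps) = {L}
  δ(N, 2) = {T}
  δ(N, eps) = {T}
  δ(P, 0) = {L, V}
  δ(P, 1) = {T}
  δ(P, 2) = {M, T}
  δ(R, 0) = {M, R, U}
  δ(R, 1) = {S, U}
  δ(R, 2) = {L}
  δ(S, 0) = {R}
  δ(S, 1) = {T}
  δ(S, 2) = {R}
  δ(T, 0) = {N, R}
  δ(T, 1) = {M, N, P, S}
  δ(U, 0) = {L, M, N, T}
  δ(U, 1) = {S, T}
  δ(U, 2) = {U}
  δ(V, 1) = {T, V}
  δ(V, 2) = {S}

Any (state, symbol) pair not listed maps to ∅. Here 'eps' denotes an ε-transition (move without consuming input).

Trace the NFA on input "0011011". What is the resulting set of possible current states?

Start in {L}.
Read '0': L→{N, T}; now {N, T}.
Read '0': N→∅, T→{N, R}; union {N, R}; ε-closure = {N, R, T}.
Read '1': N→∅, R→{S, U}, T→{M, N, P, S}; union {M, N, P, S, U}; ε-closure = {L, M, N, P, S, T, U}.
Read '1': L→{P, T}, M→{N, R, V}, N→∅, P→{T}, S→{T}, T→{M, N, P, S}, U→{S, T}; union {M, N, P, R, S, T, V}; ε-closure = {L, M, N, P, R, S, T, V}.
Read '0': L→{N, T}, M→{M, S, T, V}, N→∅, P→{L, V}, R→{M, R, U}, S→{R}, T→{N, R}, V→∅; now {L, M, N, R, S, T, U, V}.
Read '1': L→{P, T}, M→{N, R, V}, N→∅, R→{S, U}, S→{T}, T→{M, N, P, S}, U→{S, T}, V→{T, V}; union {M, N, P, R, S, T, U, V}; ε-closure = {L, M, N, P, R, S, T, U, V}.
Read '1': L→{P, T}, M→{N, R, V}, N→∅, P→{T}, R→{S, U}, S→{T}, T→{M, N, P, S}, U→{S, T}, V→{T, V}; union {M, N, P, R, S, T, U, V}; ε-closure = {L, M, N, P, R, S, T, U, V}.

{L, M, N, P, R, S, T, U, V}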